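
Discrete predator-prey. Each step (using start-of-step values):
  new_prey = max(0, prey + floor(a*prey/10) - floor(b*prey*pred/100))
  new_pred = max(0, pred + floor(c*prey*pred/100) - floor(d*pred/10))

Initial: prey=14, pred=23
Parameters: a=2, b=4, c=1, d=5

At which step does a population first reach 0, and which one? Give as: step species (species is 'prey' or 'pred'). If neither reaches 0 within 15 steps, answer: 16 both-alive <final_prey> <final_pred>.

Answer: 16 both-alive 2 1

Derivation:
Step 1: prey: 14+2-12=4; pred: 23+3-11=15
Step 2: prey: 4+0-2=2; pred: 15+0-7=8
Step 3: prey: 2+0-0=2; pred: 8+0-4=4
Step 4: prey: 2+0-0=2; pred: 4+0-2=2
Step 5: prey: 2+0-0=2; pred: 2+0-1=1
Step 6: prey: 2+0-0=2; pred: 1+0-0=1
Steps 7-15: state stable at prey=2, pred=1 (no change)
No extinction within 15 steps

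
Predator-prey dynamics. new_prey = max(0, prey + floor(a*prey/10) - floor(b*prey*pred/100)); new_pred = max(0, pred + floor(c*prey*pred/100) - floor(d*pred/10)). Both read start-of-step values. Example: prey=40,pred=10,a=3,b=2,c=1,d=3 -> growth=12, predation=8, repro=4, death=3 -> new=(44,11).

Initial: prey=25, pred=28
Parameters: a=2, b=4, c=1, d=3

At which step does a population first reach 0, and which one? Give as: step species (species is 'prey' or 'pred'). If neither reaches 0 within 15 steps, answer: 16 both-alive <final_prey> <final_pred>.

Answer: 2 prey

Derivation:
Step 1: prey: 25+5-28=2; pred: 28+7-8=27
Step 2: prey: 2+0-2=0; pred: 27+0-8=19
First extinction: prey at step 2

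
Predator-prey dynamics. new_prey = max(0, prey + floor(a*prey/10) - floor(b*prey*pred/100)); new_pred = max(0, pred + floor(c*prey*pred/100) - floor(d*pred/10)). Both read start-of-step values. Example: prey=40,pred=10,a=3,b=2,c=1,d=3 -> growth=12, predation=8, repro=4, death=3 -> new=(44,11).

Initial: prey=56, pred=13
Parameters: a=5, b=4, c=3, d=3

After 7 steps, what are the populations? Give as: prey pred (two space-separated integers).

Answer: 0 21

Derivation:
Step 1: prey: 56+28-29=55; pred: 13+21-3=31
Step 2: prey: 55+27-68=14; pred: 31+51-9=73
Step 3: prey: 14+7-40=0; pred: 73+30-21=82
Step 4: prey: 0+0-0=0; pred: 82+0-24=58
Step 5: prey: 0+0-0=0; pred: 58+0-17=41
Step 6: prey: 0+0-0=0; pred: 41+0-12=29
Step 7: prey: 0+0-0=0; pred: 29+0-8=21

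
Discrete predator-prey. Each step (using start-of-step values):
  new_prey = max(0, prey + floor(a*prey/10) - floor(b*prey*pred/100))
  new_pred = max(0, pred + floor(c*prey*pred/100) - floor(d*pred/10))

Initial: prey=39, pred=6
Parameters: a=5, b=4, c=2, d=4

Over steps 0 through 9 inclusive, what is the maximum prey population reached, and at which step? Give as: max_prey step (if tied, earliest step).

Answer: 60 3

Derivation:
Step 1: prey: 39+19-9=49; pred: 6+4-2=8
Step 2: prey: 49+24-15=58; pred: 8+7-3=12
Step 3: prey: 58+29-27=60; pred: 12+13-4=21
Step 4: prey: 60+30-50=40; pred: 21+25-8=38
Step 5: prey: 40+20-60=0; pred: 38+30-15=53
Step 6: prey: 0+0-0=0; pred: 53+0-21=32
Step 7: prey: 0+0-0=0; pred: 32+0-12=20
Step 8: prey: 0+0-0=0; pred: 20+0-8=12
Step 9: prey: 0+0-0=0; pred: 12+0-4=8
Max prey = 60 at step 3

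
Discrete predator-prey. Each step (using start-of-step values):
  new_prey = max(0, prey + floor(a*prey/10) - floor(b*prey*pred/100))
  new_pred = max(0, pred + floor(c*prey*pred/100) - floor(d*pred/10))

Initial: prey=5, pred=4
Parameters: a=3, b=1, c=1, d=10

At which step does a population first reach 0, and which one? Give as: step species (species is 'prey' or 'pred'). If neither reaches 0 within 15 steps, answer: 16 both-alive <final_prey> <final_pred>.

Answer: 1 pred

Derivation:
Step 1: prey: 5+1-0=6; pred: 4+0-4=0
First extinction: pred at step 1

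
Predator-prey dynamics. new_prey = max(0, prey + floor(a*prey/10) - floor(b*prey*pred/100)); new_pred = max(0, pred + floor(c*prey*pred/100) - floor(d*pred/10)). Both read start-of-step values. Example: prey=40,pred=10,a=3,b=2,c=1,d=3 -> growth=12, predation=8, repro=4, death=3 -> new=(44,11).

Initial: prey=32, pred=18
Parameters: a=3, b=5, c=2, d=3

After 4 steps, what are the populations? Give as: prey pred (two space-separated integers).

Step 1: prey: 32+9-28=13; pred: 18+11-5=24
Step 2: prey: 13+3-15=1; pred: 24+6-7=23
Step 3: prey: 1+0-1=0; pred: 23+0-6=17
Step 4: prey: 0+0-0=0; pred: 17+0-5=12

Answer: 0 12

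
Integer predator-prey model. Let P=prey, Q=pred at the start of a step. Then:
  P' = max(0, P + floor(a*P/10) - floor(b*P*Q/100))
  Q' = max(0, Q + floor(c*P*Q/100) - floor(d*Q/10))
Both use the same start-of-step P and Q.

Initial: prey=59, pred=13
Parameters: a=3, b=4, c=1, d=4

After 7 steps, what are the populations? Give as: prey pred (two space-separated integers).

Step 1: prey: 59+17-30=46; pred: 13+7-5=15
Step 2: prey: 46+13-27=32; pred: 15+6-6=15
Step 3: prey: 32+9-19=22; pred: 15+4-6=13
Step 4: prey: 22+6-11=17; pred: 13+2-5=10
Step 5: prey: 17+5-6=16; pred: 10+1-4=7
Step 6: prey: 16+4-4=16; pred: 7+1-2=6
Step 7: prey: 16+4-3=17; pred: 6+0-2=4

Answer: 17 4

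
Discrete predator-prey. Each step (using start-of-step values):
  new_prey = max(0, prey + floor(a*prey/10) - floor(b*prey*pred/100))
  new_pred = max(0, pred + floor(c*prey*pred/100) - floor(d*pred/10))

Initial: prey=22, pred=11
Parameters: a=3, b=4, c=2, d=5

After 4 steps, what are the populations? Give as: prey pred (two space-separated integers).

Step 1: prey: 22+6-9=19; pred: 11+4-5=10
Step 2: prey: 19+5-7=17; pred: 10+3-5=8
Step 3: prey: 17+5-5=17; pred: 8+2-4=6
Step 4: prey: 17+5-4=18; pred: 6+2-3=5

Answer: 18 5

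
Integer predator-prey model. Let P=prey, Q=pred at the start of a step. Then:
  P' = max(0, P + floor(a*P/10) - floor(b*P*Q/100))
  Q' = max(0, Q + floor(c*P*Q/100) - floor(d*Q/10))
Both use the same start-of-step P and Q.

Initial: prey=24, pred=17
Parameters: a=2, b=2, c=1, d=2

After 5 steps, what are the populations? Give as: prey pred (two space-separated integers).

Step 1: prey: 24+4-8=20; pred: 17+4-3=18
Step 2: prey: 20+4-7=17; pred: 18+3-3=18
Step 3: prey: 17+3-6=14; pred: 18+3-3=18
Step 4: prey: 14+2-5=11; pred: 18+2-3=17
Step 5: prey: 11+2-3=10; pred: 17+1-3=15

Answer: 10 15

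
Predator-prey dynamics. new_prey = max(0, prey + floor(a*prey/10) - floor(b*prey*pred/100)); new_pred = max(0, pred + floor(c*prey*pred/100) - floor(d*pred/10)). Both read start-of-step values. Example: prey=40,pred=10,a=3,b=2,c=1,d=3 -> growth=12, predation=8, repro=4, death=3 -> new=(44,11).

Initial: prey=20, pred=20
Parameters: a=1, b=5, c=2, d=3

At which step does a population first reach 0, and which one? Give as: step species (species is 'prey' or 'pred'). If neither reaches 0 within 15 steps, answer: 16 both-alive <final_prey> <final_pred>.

Answer: 2 prey

Derivation:
Step 1: prey: 20+2-20=2; pred: 20+8-6=22
Step 2: prey: 2+0-2=0; pred: 22+0-6=16
First extinction: prey at step 2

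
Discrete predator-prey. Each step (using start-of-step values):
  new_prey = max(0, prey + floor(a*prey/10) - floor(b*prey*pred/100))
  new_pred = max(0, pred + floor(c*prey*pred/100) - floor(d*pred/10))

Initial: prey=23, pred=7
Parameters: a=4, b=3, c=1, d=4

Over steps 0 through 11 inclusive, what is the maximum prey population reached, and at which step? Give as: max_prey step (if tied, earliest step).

Answer: 117 8

Derivation:
Step 1: prey: 23+9-4=28; pred: 7+1-2=6
Step 2: prey: 28+11-5=34; pred: 6+1-2=5
Step 3: prey: 34+13-5=42; pred: 5+1-2=4
Step 4: prey: 42+16-5=53; pred: 4+1-1=4
Step 5: prey: 53+21-6=68; pred: 4+2-1=5
Step 6: prey: 68+27-10=85; pred: 5+3-2=6
Step 7: prey: 85+34-15=104; pred: 6+5-2=9
Step 8: prey: 104+41-28=117; pred: 9+9-3=15
Step 9: prey: 117+46-52=111; pred: 15+17-6=26
Step 10: prey: 111+44-86=69; pred: 26+28-10=44
Step 11: prey: 69+27-91=5; pred: 44+30-17=57
Max prey = 117 at step 8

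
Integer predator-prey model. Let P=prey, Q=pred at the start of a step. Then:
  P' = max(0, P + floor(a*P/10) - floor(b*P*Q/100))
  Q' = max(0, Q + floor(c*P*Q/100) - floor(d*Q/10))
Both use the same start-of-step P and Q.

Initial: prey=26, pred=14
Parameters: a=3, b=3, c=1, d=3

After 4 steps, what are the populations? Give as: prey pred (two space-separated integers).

Answer: 20 10

Derivation:
Step 1: prey: 26+7-10=23; pred: 14+3-4=13
Step 2: prey: 23+6-8=21; pred: 13+2-3=12
Step 3: prey: 21+6-7=20; pred: 12+2-3=11
Step 4: prey: 20+6-6=20; pred: 11+2-3=10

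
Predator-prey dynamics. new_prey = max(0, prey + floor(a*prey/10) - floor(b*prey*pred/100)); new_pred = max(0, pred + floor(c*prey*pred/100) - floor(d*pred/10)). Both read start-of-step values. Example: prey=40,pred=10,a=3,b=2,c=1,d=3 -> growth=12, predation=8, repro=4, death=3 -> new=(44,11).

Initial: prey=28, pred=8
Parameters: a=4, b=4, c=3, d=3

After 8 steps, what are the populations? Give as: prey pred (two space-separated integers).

Step 1: prey: 28+11-8=31; pred: 8+6-2=12
Step 2: prey: 31+12-14=29; pred: 12+11-3=20
Step 3: prey: 29+11-23=17; pred: 20+17-6=31
Step 4: prey: 17+6-21=2; pred: 31+15-9=37
Step 5: prey: 2+0-2=0; pred: 37+2-11=28
Step 6: prey: 0+0-0=0; pred: 28+0-8=20
Step 7: prey: 0+0-0=0; pred: 20+0-6=14
Step 8: prey: 0+0-0=0; pred: 14+0-4=10

Answer: 0 10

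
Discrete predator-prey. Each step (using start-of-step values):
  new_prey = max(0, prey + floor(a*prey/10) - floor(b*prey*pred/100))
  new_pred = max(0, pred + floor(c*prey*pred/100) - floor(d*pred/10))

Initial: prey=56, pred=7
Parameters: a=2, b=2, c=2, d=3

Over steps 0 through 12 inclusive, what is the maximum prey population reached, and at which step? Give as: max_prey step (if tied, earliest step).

Answer: 60 1

Derivation:
Step 1: prey: 56+11-7=60; pred: 7+7-2=12
Step 2: prey: 60+12-14=58; pred: 12+14-3=23
Step 3: prey: 58+11-26=43; pred: 23+26-6=43
Step 4: prey: 43+8-36=15; pred: 43+36-12=67
Step 5: prey: 15+3-20=0; pred: 67+20-20=67
Step 6: prey: 0+0-0=0; pred: 67+0-20=47
Step 7: prey: 0+0-0=0; pred: 47+0-14=33
Step 8: prey: 0+0-0=0; pred: 33+0-9=24
Step 9: prey: 0+0-0=0; pred: 24+0-7=17
Step 10: prey: 0+0-0=0; pred: 17+0-5=12
Step 11: prey: 0+0-0=0; pred: 12+0-3=9
Step 12: prey: 0+0-0=0; pred: 9+0-2=7
Max prey = 60 at step 1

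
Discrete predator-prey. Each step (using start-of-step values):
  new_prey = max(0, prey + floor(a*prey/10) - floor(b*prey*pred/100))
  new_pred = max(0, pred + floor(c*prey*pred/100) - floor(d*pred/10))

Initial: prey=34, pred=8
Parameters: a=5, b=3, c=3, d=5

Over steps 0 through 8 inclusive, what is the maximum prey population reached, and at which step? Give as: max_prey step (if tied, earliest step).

Step 1: prey: 34+17-8=43; pred: 8+8-4=12
Step 2: prey: 43+21-15=49; pred: 12+15-6=21
Step 3: prey: 49+24-30=43; pred: 21+30-10=41
Step 4: prey: 43+21-52=12; pred: 41+52-20=73
Step 5: prey: 12+6-26=0; pred: 73+26-36=63
Step 6: prey: 0+0-0=0; pred: 63+0-31=32
Step 7: prey: 0+0-0=0; pred: 32+0-16=16
Step 8: prey: 0+0-0=0; pred: 16+0-8=8
Max prey = 49 at step 2

Answer: 49 2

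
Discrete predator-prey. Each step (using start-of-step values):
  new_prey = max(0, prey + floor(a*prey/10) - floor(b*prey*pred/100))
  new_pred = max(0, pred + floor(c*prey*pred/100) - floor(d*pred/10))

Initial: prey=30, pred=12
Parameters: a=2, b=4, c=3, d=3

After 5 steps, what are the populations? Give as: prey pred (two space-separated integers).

Step 1: prey: 30+6-14=22; pred: 12+10-3=19
Step 2: prey: 22+4-16=10; pred: 19+12-5=26
Step 3: prey: 10+2-10=2; pred: 26+7-7=26
Step 4: prey: 2+0-2=0; pred: 26+1-7=20
Step 5: prey: 0+0-0=0; pred: 20+0-6=14

Answer: 0 14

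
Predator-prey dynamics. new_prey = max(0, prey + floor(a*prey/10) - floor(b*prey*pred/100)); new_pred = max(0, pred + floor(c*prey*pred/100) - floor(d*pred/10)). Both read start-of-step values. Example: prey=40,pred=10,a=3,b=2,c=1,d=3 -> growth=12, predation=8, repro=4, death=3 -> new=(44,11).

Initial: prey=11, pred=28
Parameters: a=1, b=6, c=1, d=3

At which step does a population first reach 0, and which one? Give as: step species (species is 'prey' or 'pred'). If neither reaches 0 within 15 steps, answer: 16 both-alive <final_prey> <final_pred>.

Step 1: prey: 11+1-18=0; pred: 28+3-8=23
First extinction: prey at step 1

Answer: 1 prey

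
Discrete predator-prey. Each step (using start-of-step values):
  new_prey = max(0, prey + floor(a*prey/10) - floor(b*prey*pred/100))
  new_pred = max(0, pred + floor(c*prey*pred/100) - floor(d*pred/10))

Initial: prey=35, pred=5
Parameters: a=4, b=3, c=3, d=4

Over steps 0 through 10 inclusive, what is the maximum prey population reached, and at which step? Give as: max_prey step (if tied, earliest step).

Step 1: prey: 35+14-5=44; pred: 5+5-2=8
Step 2: prey: 44+17-10=51; pred: 8+10-3=15
Step 3: prey: 51+20-22=49; pred: 15+22-6=31
Step 4: prey: 49+19-45=23; pred: 31+45-12=64
Step 5: prey: 23+9-44=0; pred: 64+44-25=83
Step 6: prey: 0+0-0=0; pred: 83+0-33=50
Step 7: prey: 0+0-0=0; pred: 50+0-20=30
Step 8: prey: 0+0-0=0; pred: 30+0-12=18
Step 9: prey: 0+0-0=0; pred: 18+0-7=11
Step 10: prey: 0+0-0=0; pred: 11+0-4=7
Max prey = 51 at step 2

Answer: 51 2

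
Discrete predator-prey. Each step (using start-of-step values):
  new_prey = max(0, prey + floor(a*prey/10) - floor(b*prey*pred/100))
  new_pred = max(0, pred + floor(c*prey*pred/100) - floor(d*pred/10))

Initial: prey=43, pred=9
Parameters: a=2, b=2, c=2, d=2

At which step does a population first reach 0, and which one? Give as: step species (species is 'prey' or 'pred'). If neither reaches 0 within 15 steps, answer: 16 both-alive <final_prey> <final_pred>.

Step 1: prey: 43+8-7=44; pred: 9+7-1=15
Step 2: prey: 44+8-13=39; pred: 15+13-3=25
Step 3: prey: 39+7-19=27; pred: 25+19-5=39
Step 4: prey: 27+5-21=11; pred: 39+21-7=53
Step 5: prey: 11+2-11=2; pred: 53+11-10=54
Step 6: prey: 2+0-2=0; pred: 54+2-10=46
First extinction: prey at step 6

Answer: 6 prey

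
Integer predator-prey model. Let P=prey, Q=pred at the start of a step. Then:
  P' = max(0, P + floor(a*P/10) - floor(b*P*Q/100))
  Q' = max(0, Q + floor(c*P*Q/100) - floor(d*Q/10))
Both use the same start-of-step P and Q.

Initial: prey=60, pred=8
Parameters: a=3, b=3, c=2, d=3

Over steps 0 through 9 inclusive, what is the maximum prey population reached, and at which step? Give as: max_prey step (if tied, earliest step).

Step 1: prey: 60+18-14=64; pred: 8+9-2=15
Step 2: prey: 64+19-28=55; pred: 15+19-4=30
Step 3: prey: 55+16-49=22; pred: 30+33-9=54
Step 4: prey: 22+6-35=0; pred: 54+23-16=61
Step 5: prey: 0+0-0=0; pred: 61+0-18=43
Step 6: prey: 0+0-0=0; pred: 43+0-12=31
Step 7: prey: 0+0-0=0; pred: 31+0-9=22
Step 8: prey: 0+0-0=0; pred: 22+0-6=16
Step 9: prey: 0+0-0=0; pred: 16+0-4=12
Max prey = 64 at step 1

Answer: 64 1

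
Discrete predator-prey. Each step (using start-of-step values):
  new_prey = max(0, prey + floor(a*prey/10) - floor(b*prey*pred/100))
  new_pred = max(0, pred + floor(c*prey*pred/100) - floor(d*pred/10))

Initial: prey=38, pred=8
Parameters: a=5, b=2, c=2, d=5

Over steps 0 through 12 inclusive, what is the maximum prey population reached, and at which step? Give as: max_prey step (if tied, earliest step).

Step 1: prey: 38+19-6=51; pred: 8+6-4=10
Step 2: prey: 51+25-10=66; pred: 10+10-5=15
Step 3: prey: 66+33-19=80; pred: 15+19-7=27
Step 4: prey: 80+40-43=77; pred: 27+43-13=57
Step 5: prey: 77+38-87=28; pred: 57+87-28=116
Step 6: prey: 28+14-64=0; pred: 116+64-58=122
Step 7: prey: 0+0-0=0; pred: 122+0-61=61
Step 8: prey: 0+0-0=0; pred: 61+0-30=31
Step 9: prey: 0+0-0=0; pred: 31+0-15=16
Step 10: prey: 0+0-0=0; pred: 16+0-8=8
Step 11: prey: 0+0-0=0; pred: 8+0-4=4
Step 12: prey: 0+0-0=0; pred: 4+0-2=2
Max prey = 80 at step 3

Answer: 80 3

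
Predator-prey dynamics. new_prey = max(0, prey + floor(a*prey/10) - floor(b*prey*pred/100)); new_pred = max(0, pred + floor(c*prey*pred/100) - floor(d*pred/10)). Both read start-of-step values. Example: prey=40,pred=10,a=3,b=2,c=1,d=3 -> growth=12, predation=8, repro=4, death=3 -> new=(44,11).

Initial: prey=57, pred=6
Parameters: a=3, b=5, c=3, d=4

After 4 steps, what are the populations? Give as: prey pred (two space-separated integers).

Step 1: prey: 57+17-17=57; pred: 6+10-2=14
Step 2: prey: 57+17-39=35; pred: 14+23-5=32
Step 3: prey: 35+10-56=0; pred: 32+33-12=53
Step 4: prey: 0+0-0=0; pred: 53+0-21=32

Answer: 0 32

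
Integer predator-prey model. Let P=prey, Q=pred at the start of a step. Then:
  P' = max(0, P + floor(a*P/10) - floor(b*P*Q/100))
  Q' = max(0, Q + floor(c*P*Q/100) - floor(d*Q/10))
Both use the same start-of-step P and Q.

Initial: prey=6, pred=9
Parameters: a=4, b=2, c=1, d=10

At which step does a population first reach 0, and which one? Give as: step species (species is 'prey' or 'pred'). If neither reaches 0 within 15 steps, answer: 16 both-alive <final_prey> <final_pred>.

Step 1: prey: 6+2-1=7; pred: 9+0-9=0
First extinction: pred at step 1

Answer: 1 pred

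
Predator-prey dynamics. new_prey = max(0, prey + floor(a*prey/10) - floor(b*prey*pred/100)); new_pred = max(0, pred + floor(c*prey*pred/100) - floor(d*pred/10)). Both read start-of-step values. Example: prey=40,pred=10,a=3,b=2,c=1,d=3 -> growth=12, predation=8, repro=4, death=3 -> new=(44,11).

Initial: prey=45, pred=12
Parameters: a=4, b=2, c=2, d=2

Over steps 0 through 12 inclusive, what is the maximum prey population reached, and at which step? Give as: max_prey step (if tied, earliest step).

Answer: 53 1

Derivation:
Step 1: prey: 45+18-10=53; pred: 12+10-2=20
Step 2: prey: 53+21-21=53; pred: 20+21-4=37
Step 3: prey: 53+21-39=35; pred: 37+39-7=69
Step 4: prey: 35+14-48=1; pred: 69+48-13=104
Step 5: prey: 1+0-2=0; pred: 104+2-20=86
Step 6: prey: 0+0-0=0; pred: 86+0-17=69
Step 7: prey: 0+0-0=0; pred: 69+0-13=56
Step 8: prey: 0+0-0=0; pred: 56+0-11=45
Step 9: prey: 0+0-0=0; pred: 45+0-9=36
Step 10: prey: 0+0-0=0; pred: 36+0-7=29
Step 11: prey: 0+0-0=0; pred: 29+0-5=24
Step 12: prey: 0+0-0=0; pred: 24+0-4=20
Max prey = 53 at step 1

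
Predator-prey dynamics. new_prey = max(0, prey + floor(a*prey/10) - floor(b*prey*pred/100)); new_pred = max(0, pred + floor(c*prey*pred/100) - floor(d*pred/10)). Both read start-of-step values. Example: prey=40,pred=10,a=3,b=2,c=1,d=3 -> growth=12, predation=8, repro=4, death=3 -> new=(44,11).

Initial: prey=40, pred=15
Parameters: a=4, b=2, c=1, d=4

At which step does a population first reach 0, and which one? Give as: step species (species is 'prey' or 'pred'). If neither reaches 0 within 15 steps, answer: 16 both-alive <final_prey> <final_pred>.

Answer: 16 both-alive 22 8

Derivation:
Step 1: prey: 40+16-12=44; pred: 15+6-6=15
Step 2: prey: 44+17-13=48; pred: 15+6-6=15
Step 3: prey: 48+19-14=53; pred: 15+7-6=16
Step 4: prey: 53+21-16=58; pred: 16+8-6=18
Step 5: prey: 58+23-20=61; pred: 18+10-7=21
Step 6: prey: 61+24-25=60; pred: 21+12-8=25
Step 7: prey: 60+24-30=54; pred: 25+15-10=30
Step 8: prey: 54+21-32=43; pred: 30+16-12=34
Step 9: prey: 43+17-29=31; pred: 34+14-13=35
Step 10: prey: 31+12-21=22; pred: 35+10-14=31
Step 11: prey: 22+8-13=17; pred: 31+6-12=25
Step 12: prey: 17+6-8=15; pred: 25+4-10=19
Step 13: prey: 15+6-5=16; pred: 19+2-7=14
Step 14: prey: 16+6-4=18; pred: 14+2-5=11
Step 15: prey: 18+7-3=22; pred: 11+1-4=8
No extinction within 15 steps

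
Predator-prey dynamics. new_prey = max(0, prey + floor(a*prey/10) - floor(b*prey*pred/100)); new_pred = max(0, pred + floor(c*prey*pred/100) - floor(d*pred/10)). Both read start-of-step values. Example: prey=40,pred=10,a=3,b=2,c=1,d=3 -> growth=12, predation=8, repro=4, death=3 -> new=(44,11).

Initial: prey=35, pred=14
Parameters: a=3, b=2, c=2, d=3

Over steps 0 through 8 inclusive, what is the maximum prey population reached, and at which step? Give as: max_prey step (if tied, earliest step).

Step 1: prey: 35+10-9=36; pred: 14+9-4=19
Step 2: prey: 36+10-13=33; pred: 19+13-5=27
Step 3: prey: 33+9-17=25; pred: 27+17-8=36
Step 4: prey: 25+7-18=14; pred: 36+18-10=44
Step 5: prey: 14+4-12=6; pred: 44+12-13=43
Step 6: prey: 6+1-5=2; pred: 43+5-12=36
Step 7: prey: 2+0-1=1; pred: 36+1-10=27
Step 8: prey: 1+0-0=1; pred: 27+0-8=19
Max prey = 36 at step 1

Answer: 36 1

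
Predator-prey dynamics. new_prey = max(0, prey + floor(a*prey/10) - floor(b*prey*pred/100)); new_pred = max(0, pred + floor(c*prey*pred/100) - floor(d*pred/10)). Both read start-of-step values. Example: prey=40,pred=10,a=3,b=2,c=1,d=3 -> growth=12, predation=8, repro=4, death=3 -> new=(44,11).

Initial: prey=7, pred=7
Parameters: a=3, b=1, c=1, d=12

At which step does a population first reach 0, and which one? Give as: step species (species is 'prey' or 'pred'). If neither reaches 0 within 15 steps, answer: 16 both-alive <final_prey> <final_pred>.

Answer: 1 pred

Derivation:
Step 1: prey: 7+2-0=9; pred: 7+0-8=0
First extinction: pred at step 1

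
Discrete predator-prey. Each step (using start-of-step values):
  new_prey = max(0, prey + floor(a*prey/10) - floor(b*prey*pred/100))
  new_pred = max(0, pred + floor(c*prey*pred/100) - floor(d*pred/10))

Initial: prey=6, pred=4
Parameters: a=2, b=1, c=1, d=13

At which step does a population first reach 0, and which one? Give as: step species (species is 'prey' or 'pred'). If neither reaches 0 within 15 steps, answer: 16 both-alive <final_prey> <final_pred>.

Answer: 1 pred

Derivation:
Step 1: prey: 6+1-0=7; pred: 4+0-5=0
First extinction: pred at step 1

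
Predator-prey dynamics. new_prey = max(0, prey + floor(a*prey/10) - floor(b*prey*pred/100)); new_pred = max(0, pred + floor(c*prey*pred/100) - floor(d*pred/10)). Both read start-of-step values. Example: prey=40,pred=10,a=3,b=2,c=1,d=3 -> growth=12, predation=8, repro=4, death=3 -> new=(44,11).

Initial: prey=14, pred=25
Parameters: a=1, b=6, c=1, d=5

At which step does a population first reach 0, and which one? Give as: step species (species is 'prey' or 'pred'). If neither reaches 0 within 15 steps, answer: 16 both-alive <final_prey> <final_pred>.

Step 1: prey: 14+1-21=0; pred: 25+3-12=16
First extinction: prey at step 1

Answer: 1 prey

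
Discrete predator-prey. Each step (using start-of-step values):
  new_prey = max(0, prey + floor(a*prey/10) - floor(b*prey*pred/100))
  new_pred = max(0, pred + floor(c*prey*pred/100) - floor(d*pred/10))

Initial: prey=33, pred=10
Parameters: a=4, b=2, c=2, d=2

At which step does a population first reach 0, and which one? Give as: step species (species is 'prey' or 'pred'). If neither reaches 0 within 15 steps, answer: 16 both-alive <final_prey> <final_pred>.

Answer: 6 prey

Derivation:
Step 1: prey: 33+13-6=40; pred: 10+6-2=14
Step 2: prey: 40+16-11=45; pred: 14+11-2=23
Step 3: prey: 45+18-20=43; pred: 23+20-4=39
Step 4: prey: 43+17-33=27; pred: 39+33-7=65
Step 5: prey: 27+10-35=2; pred: 65+35-13=87
Step 6: prey: 2+0-3=0; pred: 87+3-17=73
First extinction: prey at step 6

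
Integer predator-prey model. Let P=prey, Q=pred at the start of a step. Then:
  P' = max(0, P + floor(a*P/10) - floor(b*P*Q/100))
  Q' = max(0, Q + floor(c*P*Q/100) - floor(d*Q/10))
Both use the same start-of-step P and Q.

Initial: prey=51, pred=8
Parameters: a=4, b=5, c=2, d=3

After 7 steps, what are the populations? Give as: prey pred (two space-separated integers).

Step 1: prey: 51+20-20=51; pred: 8+8-2=14
Step 2: prey: 51+20-35=36; pred: 14+14-4=24
Step 3: prey: 36+14-43=7; pred: 24+17-7=34
Step 4: prey: 7+2-11=0; pred: 34+4-10=28
Step 5: prey: 0+0-0=0; pred: 28+0-8=20
Step 6: prey: 0+0-0=0; pred: 20+0-6=14
Step 7: prey: 0+0-0=0; pred: 14+0-4=10

Answer: 0 10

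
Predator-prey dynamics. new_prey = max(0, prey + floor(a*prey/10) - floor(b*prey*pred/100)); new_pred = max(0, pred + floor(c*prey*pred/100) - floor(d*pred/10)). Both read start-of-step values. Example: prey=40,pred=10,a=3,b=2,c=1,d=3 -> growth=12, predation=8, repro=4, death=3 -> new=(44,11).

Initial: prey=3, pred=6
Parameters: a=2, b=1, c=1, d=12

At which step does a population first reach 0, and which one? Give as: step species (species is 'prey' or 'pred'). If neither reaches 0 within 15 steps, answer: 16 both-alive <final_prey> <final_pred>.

Step 1: prey: 3+0-0=3; pred: 6+0-7=0
First extinction: pred at step 1

Answer: 1 pred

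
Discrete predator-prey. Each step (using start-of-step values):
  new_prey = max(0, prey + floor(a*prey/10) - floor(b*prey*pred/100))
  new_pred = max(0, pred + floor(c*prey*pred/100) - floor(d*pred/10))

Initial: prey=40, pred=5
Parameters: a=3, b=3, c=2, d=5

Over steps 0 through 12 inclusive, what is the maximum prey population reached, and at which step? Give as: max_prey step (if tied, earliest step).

Step 1: prey: 40+12-6=46; pred: 5+4-2=7
Step 2: prey: 46+13-9=50; pred: 7+6-3=10
Step 3: prey: 50+15-15=50; pred: 10+10-5=15
Step 4: prey: 50+15-22=43; pred: 15+15-7=23
Step 5: prey: 43+12-29=26; pred: 23+19-11=31
Step 6: prey: 26+7-24=9; pred: 31+16-15=32
Step 7: prey: 9+2-8=3; pred: 32+5-16=21
Step 8: prey: 3+0-1=2; pred: 21+1-10=12
Step 9: prey: 2+0-0=2; pred: 12+0-6=6
Step 10: prey: 2+0-0=2; pred: 6+0-3=3
Step 11: prey: 2+0-0=2; pred: 3+0-1=2
Step 12: prey: 2+0-0=2; pred: 2+0-1=1
Max prey = 50 at step 2

Answer: 50 2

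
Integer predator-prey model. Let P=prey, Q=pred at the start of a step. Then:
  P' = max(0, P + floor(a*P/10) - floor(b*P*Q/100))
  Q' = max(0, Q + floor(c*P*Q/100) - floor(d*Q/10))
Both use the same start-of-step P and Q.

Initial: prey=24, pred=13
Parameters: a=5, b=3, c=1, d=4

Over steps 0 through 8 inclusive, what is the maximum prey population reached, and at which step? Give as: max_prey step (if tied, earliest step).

Answer: 97 8

Derivation:
Step 1: prey: 24+12-9=27; pred: 13+3-5=11
Step 2: prey: 27+13-8=32; pred: 11+2-4=9
Step 3: prey: 32+16-8=40; pred: 9+2-3=8
Step 4: prey: 40+20-9=51; pred: 8+3-3=8
Step 5: prey: 51+25-12=64; pred: 8+4-3=9
Step 6: prey: 64+32-17=79; pred: 9+5-3=11
Step 7: prey: 79+39-26=92; pred: 11+8-4=15
Step 8: prey: 92+46-41=97; pred: 15+13-6=22
Max prey = 97 at step 8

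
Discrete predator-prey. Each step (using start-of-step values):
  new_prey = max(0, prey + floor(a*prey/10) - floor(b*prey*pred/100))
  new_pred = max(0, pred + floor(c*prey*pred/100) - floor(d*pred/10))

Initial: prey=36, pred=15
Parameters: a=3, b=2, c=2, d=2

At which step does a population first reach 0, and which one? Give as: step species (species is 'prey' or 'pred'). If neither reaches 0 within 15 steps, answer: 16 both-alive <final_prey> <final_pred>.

Answer: 6 prey

Derivation:
Step 1: prey: 36+10-10=36; pred: 15+10-3=22
Step 2: prey: 36+10-15=31; pred: 22+15-4=33
Step 3: prey: 31+9-20=20; pred: 33+20-6=47
Step 4: prey: 20+6-18=8; pred: 47+18-9=56
Step 5: prey: 8+2-8=2; pred: 56+8-11=53
Step 6: prey: 2+0-2=0; pred: 53+2-10=45
First extinction: prey at step 6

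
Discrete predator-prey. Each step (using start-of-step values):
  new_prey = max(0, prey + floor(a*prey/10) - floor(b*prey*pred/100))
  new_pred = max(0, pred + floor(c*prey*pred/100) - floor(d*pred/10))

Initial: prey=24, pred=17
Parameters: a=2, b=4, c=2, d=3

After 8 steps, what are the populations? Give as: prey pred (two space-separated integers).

Answer: 2 3

Derivation:
Step 1: prey: 24+4-16=12; pred: 17+8-5=20
Step 2: prey: 12+2-9=5; pred: 20+4-6=18
Step 3: prey: 5+1-3=3; pred: 18+1-5=14
Step 4: prey: 3+0-1=2; pred: 14+0-4=10
Step 5: prey: 2+0-0=2; pred: 10+0-3=7
Step 6: prey: 2+0-0=2; pred: 7+0-2=5
Step 7: prey: 2+0-0=2; pred: 5+0-1=4
Step 8: prey: 2+0-0=2; pred: 4+0-1=3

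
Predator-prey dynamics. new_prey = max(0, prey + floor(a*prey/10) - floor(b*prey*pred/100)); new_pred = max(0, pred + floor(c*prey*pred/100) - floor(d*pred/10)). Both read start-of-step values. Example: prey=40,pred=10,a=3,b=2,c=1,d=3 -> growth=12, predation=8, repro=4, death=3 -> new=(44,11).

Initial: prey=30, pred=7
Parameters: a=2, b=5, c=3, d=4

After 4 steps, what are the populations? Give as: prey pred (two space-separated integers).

Step 1: prey: 30+6-10=26; pred: 7+6-2=11
Step 2: prey: 26+5-14=17; pred: 11+8-4=15
Step 3: prey: 17+3-12=8; pred: 15+7-6=16
Step 4: prey: 8+1-6=3; pred: 16+3-6=13

Answer: 3 13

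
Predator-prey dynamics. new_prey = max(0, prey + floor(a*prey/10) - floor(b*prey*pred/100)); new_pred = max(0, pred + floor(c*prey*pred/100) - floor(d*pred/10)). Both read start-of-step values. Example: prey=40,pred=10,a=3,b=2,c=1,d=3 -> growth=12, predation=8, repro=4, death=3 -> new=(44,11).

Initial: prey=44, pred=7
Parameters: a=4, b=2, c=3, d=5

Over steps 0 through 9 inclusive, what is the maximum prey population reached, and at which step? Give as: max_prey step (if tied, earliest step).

Answer: 63 2

Derivation:
Step 1: prey: 44+17-6=55; pred: 7+9-3=13
Step 2: prey: 55+22-14=63; pred: 13+21-6=28
Step 3: prey: 63+25-35=53; pred: 28+52-14=66
Step 4: prey: 53+21-69=5; pred: 66+104-33=137
Step 5: prey: 5+2-13=0; pred: 137+20-68=89
Step 6: prey: 0+0-0=0; pred: 89+0-44=45
Step 7: prey: 0+0-0=0; pred: 45+0-22=23
Step 8: prey: 0+0-0=0; pred: 23+0-11=12
Step 9: prey: 0+0-0=0; pred: 12+0-6=6
Max prey = 63 at step 2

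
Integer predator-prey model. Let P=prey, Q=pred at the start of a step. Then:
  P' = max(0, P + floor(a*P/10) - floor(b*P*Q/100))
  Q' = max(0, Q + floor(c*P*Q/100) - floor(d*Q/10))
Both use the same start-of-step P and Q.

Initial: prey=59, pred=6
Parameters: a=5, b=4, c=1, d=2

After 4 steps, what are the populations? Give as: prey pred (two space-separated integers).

Step 1: prey: 59+29-14=74; pred: 6+3-1=8
Step 2: prey: 74+37-23=88; pred: 8+5-1=12
Step 3: prey: 88+44-42=90; pred: 12+10-2=20
Step 4: prey: 90+45-72=63; pred: 20+18-4=34

Answer: 63 34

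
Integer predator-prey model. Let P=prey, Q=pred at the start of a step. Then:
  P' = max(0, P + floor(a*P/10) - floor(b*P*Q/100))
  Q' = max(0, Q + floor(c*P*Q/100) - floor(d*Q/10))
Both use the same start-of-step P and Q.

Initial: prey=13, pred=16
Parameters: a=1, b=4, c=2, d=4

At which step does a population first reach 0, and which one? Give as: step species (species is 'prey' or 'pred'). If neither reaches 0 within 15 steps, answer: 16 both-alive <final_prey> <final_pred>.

Answer: 16 both-alive 2 2

Derivation:
Step 1: prey: 13+1-8=6; pred: 16+4-6=14
Step 2: prey: 6+0-3=3; pred: 14+1-5=10
Step 3: prey: 3+0-1=2; pred: 10+0-4=6
Step 4: prey: 2+0-0=2; pred: 6+0-2=4
Step 5: prey: 2+0-0=2; pred: 4+0-1=3
Step 6: prey: 2+0-0=2; pred: 3+0-1=2
Step 7: prey: 2+0-0=2; pred: 2+0-0=2
Steps 8-15: state stable at prey=2, pred=2 (no change)
No extinction within 15 steps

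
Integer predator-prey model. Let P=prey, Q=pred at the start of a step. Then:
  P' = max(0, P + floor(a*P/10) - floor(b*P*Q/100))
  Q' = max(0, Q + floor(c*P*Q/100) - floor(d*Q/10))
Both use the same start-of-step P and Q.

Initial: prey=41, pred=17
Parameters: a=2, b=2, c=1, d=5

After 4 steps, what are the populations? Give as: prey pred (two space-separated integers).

Step 1: prey: 41+8-13=36; pred: 17+6-8=15
Step 2: prey: 36+7-10=33; pred: 15+5-7=13
Step 3: prey: 33+6-8=31; pred: 13+4-6=11
Step 4: prey: 31+6-6=31; pred: 11+3-5=9

Answer: 31 9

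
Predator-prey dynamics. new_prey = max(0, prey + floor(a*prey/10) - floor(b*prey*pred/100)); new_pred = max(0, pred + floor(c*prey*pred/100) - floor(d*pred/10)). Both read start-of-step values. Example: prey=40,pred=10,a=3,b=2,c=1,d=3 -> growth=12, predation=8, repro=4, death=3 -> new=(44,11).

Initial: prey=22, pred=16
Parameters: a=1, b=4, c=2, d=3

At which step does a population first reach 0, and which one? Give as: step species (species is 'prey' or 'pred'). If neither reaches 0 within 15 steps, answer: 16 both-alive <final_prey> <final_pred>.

Answer: 16 both-alive 1 3

Derivation:
Step 1: prey: 22+2-14=10; pred: 16+7-4=19
Step 2: prey: 10+1-7=4; pred: 19+3-5=17
Step 3: prey: 4+0-2=2; pred: 17+1-5=13
Step 4: prey: 2+0-1=1; pred: 13+0-3=10
Step 5: prey: 1+0-0=1; pred: 10+0-3=7
Step 6: prey: 1+0-0=1; pred: 7+0-2=5
Step 7: prey: 1+0-0=1; pred: 5+0-1=4
Step 8: prey: 1+0-0=1; pred: 4+0-1=3
Step 9: prey: 1+0-0=1; pred: 3+0-0=3
Steps 10-15: state stable at prey=1, pred=3 (no change)
No extinction within 15 steps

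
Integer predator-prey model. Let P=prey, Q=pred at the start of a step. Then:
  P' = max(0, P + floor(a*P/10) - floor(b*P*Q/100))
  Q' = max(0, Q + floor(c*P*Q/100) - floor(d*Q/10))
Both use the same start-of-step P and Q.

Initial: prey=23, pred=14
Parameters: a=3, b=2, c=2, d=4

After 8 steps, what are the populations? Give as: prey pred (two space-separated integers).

Answer: 23 15

Derivation:
Step 1: prey: 23+6-6=23; pred: 14+6-5=15
Step 2: prey: 23+6-6=23; pred: 15+6-6=15
Step 3: prey: 23+6-6=23; pred: 15+6-6=15
Step 4: prey: 23+6-6=23; pred: 15+6-6=15
Step 5: prey: 23+6-6=23; pred: 15+6-6=15
Step 6: prey: 23+6-6=23; pred: 15+6-6=15
Step 7: prey: 23+6-6=23; pred: 15+6-6=15
Step 8: prey: 23+6-6=23; pred: 15+6-6=15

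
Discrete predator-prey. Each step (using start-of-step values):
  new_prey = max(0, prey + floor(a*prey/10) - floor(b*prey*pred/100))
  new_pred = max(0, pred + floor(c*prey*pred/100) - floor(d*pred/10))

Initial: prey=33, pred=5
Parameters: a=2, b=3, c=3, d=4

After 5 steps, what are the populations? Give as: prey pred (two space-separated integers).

Step 1: prey: 33+6-4=35; pred: 5+4-2=7
Step 2: prey: 35+7-7=35; pred: 7+7-2=12
Step 3: prey: 35+7-12=30; pred: 12+12-4=20
Step 4: prey: 30+6-18=18; pred: 20+18-8=30
Step 5: prey: 18+3-16=5; pred: 30+16-12=34

Answer: 5 34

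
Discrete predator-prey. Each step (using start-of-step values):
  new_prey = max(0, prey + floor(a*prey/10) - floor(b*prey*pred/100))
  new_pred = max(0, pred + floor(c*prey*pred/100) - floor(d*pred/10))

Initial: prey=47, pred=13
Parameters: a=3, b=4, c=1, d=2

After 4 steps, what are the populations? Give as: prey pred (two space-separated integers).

Answer: 6 18

Derivation:
Step 1: prey: 47+14-24=37; pred: 13+6-2=17
Step 2: prey: 37+11-25=23; pred: 17+6-3=20
Step 3: prey: 23+6-18=11; pred: 20+4-4=20
Step 4: prey: 11+3-8=6; pred: 20+2-4=18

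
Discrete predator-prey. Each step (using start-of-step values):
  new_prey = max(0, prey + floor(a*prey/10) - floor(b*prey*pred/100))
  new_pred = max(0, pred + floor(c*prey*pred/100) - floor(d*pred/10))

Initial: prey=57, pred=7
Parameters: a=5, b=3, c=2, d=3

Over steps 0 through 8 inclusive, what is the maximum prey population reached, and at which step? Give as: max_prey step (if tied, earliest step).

Step 1: prey: 57+28-11=74; pred: 7+7-2=12
Step 2: prey: 74+37-26=85; pred: 12+17-3=26
Step 3: prey: 85+42-66=61; pred: 26+44-7=63
Step 4: prey: 61+30-115=0; pred: 63+76-18=121
Step 5: prey: 0+0-0=0; pred: 121+0-36=85
Step 6: prey: 0+0-0=0; pred: 85+0-25=60
Step 7: prey: 0+0-0=0; pred: 60+0-18=42
Step 8: prey: 0+0-0=0; pred: 42+0-12=30
Max prey = 85 at step 2

Answer: 85 2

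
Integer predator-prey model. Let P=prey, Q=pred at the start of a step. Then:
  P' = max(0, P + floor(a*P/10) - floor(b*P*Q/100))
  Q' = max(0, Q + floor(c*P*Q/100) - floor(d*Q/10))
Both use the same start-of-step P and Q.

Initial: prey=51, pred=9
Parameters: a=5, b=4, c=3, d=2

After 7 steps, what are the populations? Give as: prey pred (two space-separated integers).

Step 1: prey: 51+25-18=58; pred: 9+13-1=21
Step 2: prey: 58+29-48=39; pred: 21+36-4=53
Step 3: prey: 39+19-82=0; pred: 53+62-10=105
Step 4: prey: 0+0-0=0; pred: 105+0-21=84
Step 5: prey: 0+0-0=0; pred: 84+0-16=68
Step 6: prey: 0+0-0=0; pred: 68+0-13=55
Step 7: prey: 0+0-0=0; pred: 55+0-11=44

Answer: 0 44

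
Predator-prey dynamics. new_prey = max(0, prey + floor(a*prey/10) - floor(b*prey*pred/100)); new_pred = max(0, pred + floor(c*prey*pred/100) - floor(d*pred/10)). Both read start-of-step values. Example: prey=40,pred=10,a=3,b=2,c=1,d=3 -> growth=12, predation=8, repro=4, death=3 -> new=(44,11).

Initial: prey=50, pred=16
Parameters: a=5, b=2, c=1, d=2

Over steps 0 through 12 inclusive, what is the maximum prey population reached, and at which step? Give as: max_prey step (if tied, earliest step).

Step 1: prey: 50+25-16=59; pred: 16+8-3=21
Step 2: prey: 59+29-24=64; pred: 21+12-4=29
Step 3: prey: 64+32-37=59; pred: 29+18-5=42
Step 4: prey: 59+29-49=39; pred: 42+24-8=58
Step 5: prey: 39+19-45=13; pred: 58+22-11=69
Step 6: prey: 13+6-17=2; pred: 69+8-13=64
Step 7: prey: 2+1-2=1; pred: 64+1-12=53
Step 8: prey: 1+0-1=0; pred: 53+0-10=43
Step 9: prey: 0+0-0=0; pred: 43+0-8=35
Step 10: prey: 0+0-0=0; pred: 35+0-7=28
Step 11: prey: 0+0-0=0; pred: 28+0-5=23
Step 12: prey: 0+0-0=0; pred: 23+0-4=19
Max prey = 64 at step 2

Answer: 64 2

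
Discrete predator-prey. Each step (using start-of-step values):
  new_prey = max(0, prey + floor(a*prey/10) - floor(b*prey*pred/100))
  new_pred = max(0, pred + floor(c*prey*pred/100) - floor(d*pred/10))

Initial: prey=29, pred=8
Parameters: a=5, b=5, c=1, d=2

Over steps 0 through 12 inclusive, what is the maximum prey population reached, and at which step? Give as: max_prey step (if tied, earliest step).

Step 1: prey: 29+14-11=32; pred: 8+2-1=9
Step 2: prey: 32+16-14=34; pred: 9+2-1=10
Step 3: prey: 34+17-17=34; pred: 10+3-2=11
Step 4: prey: 34+17-18=33; pred: 11+3-2=12
Step 5: prey: 33+16-19=30; pred: 12+3-2=13
Step 6: prey: 30+15-19=26; pred: 13+3-2=14
Step 7: prey: 26+13-18=21; pred: 14+3-2=15
Step 8: prey: 21+10-15=16; pred: 15+3-3=15
Step 9: prey: 16+8-12=12; pred: 15+2-3=14
Step 10: prey: 12+6-8=10; pred: 14+1-2=13
Step 11: prey: 10+5-6=9; pred: 13+1-2=12
Step 12: prey: 9+4-5=8; pred: 12+1-2=11
Max prey = 34 at step 2

Answer: 34 2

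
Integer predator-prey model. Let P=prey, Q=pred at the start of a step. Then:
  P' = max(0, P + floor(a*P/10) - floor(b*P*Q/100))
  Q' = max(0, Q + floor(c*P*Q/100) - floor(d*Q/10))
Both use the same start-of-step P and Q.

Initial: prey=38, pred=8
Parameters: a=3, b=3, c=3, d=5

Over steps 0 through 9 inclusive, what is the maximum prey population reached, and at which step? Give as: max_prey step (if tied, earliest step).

Step 1: prey: 38+11-9=40; pred: 8+9-4=13
Step 2: prey: 40+12-15=37; pred: 13+15-6=22
Step 3: prey: 37+11-24=24; pred: 22+24-11=35
Step 4: prey: 24+7-25=6; pred: 35+25-17=43
Step 5: prey: 6+1-7=0; pred: 43+7-21=29
Step 6: prey: 0+0-0=0; pred: 29+0-14=15
Step 7: prey: 0+0-0=0; pred: 15+0-7=8
Step 8: prey: 0+0-0=0; pred: 8+0-4=4
Step 9: prey: 0+0-0=0; pred: 4+0-2=2
Max prey = 40 at step 1

Answer: 40 1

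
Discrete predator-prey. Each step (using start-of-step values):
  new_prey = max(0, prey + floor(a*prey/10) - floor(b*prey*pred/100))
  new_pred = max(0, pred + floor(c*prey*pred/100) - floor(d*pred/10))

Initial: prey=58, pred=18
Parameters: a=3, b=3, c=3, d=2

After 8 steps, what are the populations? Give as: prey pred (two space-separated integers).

Answer: 0 27

Derivation:
Step 1: prey: 58+17-31=44; pred: 18+31-3=46
Step 2: prey: 44+13-60=0; pred: 46+60-9=97
Step 3: prey: 0+0-0=0; pred: 97+0-19=78
Step 4: prey: 0+0-0=0; pred: 78+0-15=63
Step 5: prey: 0+0-0=0; pred: 63+0-12=51
Step 6: prey: 0+0-0=0; pred: 51+0-10=41
Step 7: prey: 0+0-0=0; pred: 41+0-8=33
Step 8: prey: 0+0-0=0; pred: 33+0-6=27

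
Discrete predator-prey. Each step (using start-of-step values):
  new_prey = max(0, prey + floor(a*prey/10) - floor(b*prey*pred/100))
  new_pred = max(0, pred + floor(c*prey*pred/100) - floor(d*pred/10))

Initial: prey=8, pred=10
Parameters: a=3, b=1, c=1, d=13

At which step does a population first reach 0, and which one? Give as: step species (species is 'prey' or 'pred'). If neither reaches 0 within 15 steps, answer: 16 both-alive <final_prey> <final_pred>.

Answer: 1 pred

Derivation:
Step 1: prey: 8+2-0=10; pred: 10+0-13=0
First extinction: pred at step 1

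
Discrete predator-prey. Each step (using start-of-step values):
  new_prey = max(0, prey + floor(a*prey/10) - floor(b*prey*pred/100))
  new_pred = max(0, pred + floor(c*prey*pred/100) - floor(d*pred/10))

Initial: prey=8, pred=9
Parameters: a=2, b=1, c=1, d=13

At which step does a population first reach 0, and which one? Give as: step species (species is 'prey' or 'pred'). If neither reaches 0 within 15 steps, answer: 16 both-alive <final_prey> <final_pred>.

Step 1: prey: 8+1-0=9; pred: 9+0-11=0
First extinction: pred at step 1

Answer: 1 pred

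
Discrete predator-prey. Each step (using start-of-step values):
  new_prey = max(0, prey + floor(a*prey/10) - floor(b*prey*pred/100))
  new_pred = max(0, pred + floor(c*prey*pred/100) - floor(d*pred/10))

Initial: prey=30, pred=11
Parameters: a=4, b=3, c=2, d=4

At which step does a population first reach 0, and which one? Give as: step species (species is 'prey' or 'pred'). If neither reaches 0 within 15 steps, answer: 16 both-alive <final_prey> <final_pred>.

Answer: 16 both-alive 21 2

Derivation:
Step 1: prey: 30+12-9=33; pred: 11+6-4=13
Step 2: prey: 33+13-12=34; pred: 13+8-5=16
Step 3: prey: 34+13-16=31; pred: 16+10-6=20
Step 4: prey: 31+12-18=25; pred: 20+12-8=24
Step 5: prey: 25+10-18=17; pred: 24+12-9=27
Step 6: prey: 17+6-13=10; pred: 27+9-10=26
Step 7: prey: 10+4-7=7; pred: 26+5-10=21
Step 8: prey: 7+2-4=5; pred: 21+2-8=15
Step 9: prey: 5+2-2=5; pred: 15+1-6=10
Step 10: prey: 5+2-1=6; pred: 10+1-4=7
Step 11: prey: 6+2-1=7; pred: 7+0-2=5
Step 12: prey: 7+2-1=8; pred: 5+0-2=3
Step 13: prey: 8+3-0=11; pred: 3+0-1=2
Step 14: prey: 11+4-0=15; pred: 2+0-0=2
Step 15: prey: 15+6-0=21; pred: 2+0-0=2
No extinction within 15 steps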